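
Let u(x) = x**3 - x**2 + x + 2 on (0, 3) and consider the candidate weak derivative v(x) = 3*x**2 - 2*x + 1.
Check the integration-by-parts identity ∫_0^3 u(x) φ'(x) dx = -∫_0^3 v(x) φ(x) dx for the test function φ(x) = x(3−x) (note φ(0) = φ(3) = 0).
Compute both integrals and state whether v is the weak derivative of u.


LHS = -549/20, RHS = -549/20. Yes, v = u' weakly.

u(x) = x**3 - x**2 + x + 2, classical derivative u'(x) = 3*x**2 - 2*x + 1.
φ(x) = x(3−x), so φ'(x) = 3 - 2*x.
Note φ(0) = φ(3) = 0, so the boundary term u·φ vanishes.
LHS = ∫_0^3 u(x) φ'(x) dx = ∫_0^3 (-2*x^4 + 5*x^3 - 5*x^2 - x + 6) dx. Term by term:
  ∫_0^3 -2*x^4 dx = -486/5;  ∫_0^3 5*x^3 dx = 405/4;  ∫_0^3 -5*x^2 dx = -45;
  ∫_0^3 -x dx = -9/2;  ∫_0^3 6 dx = 18.
Sum: -486/5 + 405/4 − 45 − 9/2 + 18 = -549/20.
So LHS = -549/20.
∫_0^3 v(x) φ(x) dx = ∫_0^3 (-3*x^4 + 11*x^3 - 7*x^2 + 3*x) dx. Term by term:
  ∫_0^3 -3*x^4 dx = -729/5;  ∫_0^3 11*x^3 dx = 891/4;  ∫_0^3 -7*x^2 dx = -63;
  ∫_0^3 3*x dx = 27/2.
Sum: -729/5 + 891/4 − 63 + 27/2 = 549/20.
So RHS = -∫_0^3 v(x) φ(x) dx = -549/20.
LHS = RHS, so the identity holds for this test φ.
Moreover u is smooth here and v(x) = u'(x) = 3*x**2 - 2*x + 1 pointwise, so the identity holds for every test function. Hence v is the weak derivative of u.


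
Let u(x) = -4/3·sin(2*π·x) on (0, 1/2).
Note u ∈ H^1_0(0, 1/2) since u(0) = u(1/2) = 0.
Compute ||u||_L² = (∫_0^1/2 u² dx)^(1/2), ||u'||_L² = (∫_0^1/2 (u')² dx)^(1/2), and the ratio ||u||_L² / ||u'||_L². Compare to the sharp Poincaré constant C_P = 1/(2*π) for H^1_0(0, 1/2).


||u||_L² / ||u'||_L² = 1/(2*π) = C_P.

u(x) = -4/3·sin(2*π·x), so u'(x) = -8*π*cos(2*π*x)/3.
Writing u(x) = A·sin(kπx/L) with A = -4/3 and k = 1, use ∫_0^L sin²(kπx/L) dx = L/2 and ∫_0^L cos²(kπx/L) dx = L/2.
u² = 16/9·sin²(2*π·x) and (u')² = 64*π^2/9·cos²(2*π·x), and each of sin², cos² integrates to L/2 = 1/4 over (0, 1/2).
∫_0^1/2 u² dx = 4/9, so ||u||_L² = 2/3.
∫_0^1/2 (u')² dx = 16*π^2/9, so ||u'||_L² = 4*π/3.
Ratio ||u||_L² / ||u'||_L² = 1/(2*π).
Sharp Poincaré constant on H^1_0(0, 1/2) is C_P = L/π = 1/(2*π), achieved by sin(2*π·x).
This is the k = 1 eigenfunction (up to amplitude), so the ratio equals the sharp Poincaré constant exactly.


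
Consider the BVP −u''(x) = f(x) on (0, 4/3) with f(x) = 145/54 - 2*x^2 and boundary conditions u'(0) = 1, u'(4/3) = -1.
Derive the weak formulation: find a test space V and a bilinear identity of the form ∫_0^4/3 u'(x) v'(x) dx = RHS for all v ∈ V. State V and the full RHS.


V = H^1(0, 4/3) (v unrestricted at boundary; u is determined up to an additive constant); weak form: ∫_0^4/3 u'v' dx = ∫_0^4/3 (145/54 - 2*x^2) v dx − v(4/3) − v(0) for all v ∈ V.

Multiply both sides by a test function v and integrate from 0 to 4/3:
  ∫_0^4/3 −u''(x) v(x) dx = ∫_0^4/3 f(x) v(x) dx.
Integrate the LHS by parts once:
  ∫_0^4/3 −u'' v dx = −[u'(x) v(x)]_0^4/3 + ∫_0^4/3 u'(x) v'(x) dx.
Thus ∫_0^4/3 u'(x) v'(x) dx = ∫_0^4/3 f(x) v(x) dx + [u'(x) v(x)]_0^4/3.
Choose V so that boundary terms are either known or forced to vanish.
u has inhomogeneous Neumann u'(0) = 1, u'(4/3) = -1. [u' v]_0^4/3 = (-1)·v(4/3) − (1)·v(0) = − v(4/3) − v(0). Take V = H^1(0, 4/3); boundary term becomes part of RHS.
Weak formulation: find u (satisfying any essential BC) such that ∫_0^4/3 u'(x) v'(x) dx = ∫_0^4/3 f v dx − v(4/3) − v(0) for all v ∈ V (Neumann data are natural BCs: they enter the RHS as boundary terms).
Substituting f(x) = 145/54 - 2*x^2, the right-hand side is ∫_0^4/3 (145/54 - 2*x^2) v dx − v(4/3) − v(0).
Compatibility check (pure Neumann): taking v ≡ 1 ∈ V gives 0 = ∫_0^4/3 f dx + (-1) − (1), i.e. ∫_0^4/3 f dx must equal u'(0) − u'(4/3) = 2. Indeed ∫_0^4/3 (145/54 - 2*x^2) dx = 2, so the data are compatible. The solution is then unique only up to an additive constant (fix it e.g. by requiring ∫_0^4/3 u dx = 0).


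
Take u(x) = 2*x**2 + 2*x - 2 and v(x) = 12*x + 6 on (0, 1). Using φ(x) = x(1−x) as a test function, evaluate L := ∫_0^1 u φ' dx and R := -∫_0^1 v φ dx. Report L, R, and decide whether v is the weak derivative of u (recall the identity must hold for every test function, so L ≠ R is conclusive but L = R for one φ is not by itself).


LHS = -2/3, RHS = -2. No, v is not the weak derivative of u.

u(x) = 2*x**2 + 2*x - 2, classical derivative u'(x) = 4*x + 2.
φ(x) = x(1−x), so φ'(x) = 1 - 2*x.
Note φ(0) = φ(1) = 0, so the boundary term u·φ vanishes.
LHS = ∫_0^1 u(x) φ'(x) dx = ∫_0^1 (-4*x^3 - 2*x^2 + 6*x - 2) dx. Term by term:
  ∫_0^1 -4*x^3 dx = -1;  ∫_0^1 -2*x^2 dx = -2/3;  ∫_0^1 6*x dx = 3;
  ∫_0^1 -2 dx = -2.
Sum: -1 − 2/3 + 3 − 2 = -2/3.
So LHS = -2/3.
∫_0^1 v(x) φ(x) dx = ∫_0^1 (-12*x^3 + 6*x^2 + 6*x) dx. Term by term:
  ∫_0^1 -12*x^3 dx = -3;  ∫_0^1 6*x^2 dx = 2;  ∫_0^1 6*x dx = 3.
Sum: -3 + 2 + 3 = 2.
So RHS = -∫_0^1 v(x) φ(x) dx = -2.
LHS − RHS = 4/3 ≠ 0, so the identity fails.
(For a valid weak derivative the identity must hold for EVERY test function, in particular this one. The failure shows v is NOT the weak derivative of u.)
Correct weak derivative would be u'(x) = 4*x + 2.


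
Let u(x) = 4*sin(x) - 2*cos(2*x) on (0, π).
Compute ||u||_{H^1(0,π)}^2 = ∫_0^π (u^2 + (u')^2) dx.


||u||_{H^1(0,π)}^2 = 160/3 + 26*π

u'(x) = 4*sin(2*x) + 4*cos(x).
Expand u² and (u')² and integrate term by term on (0, π), using: for integers n ≥ 1, ∫_0^π sin²(nx) dx = ∫_0^π cos²(nx) dx = π/2; for n ≠ n', ∫_0^π sin(nx)sin(n'x) dx = ∫_0^π cos(nx)cos(n'x) dx = 0; and by product-to-sum, ∫_0^π sin(nx)cos(n'x) dx = ½∫_0^π [sin((n+n')x) + sin((n−n')x)] dx, which is 0 when n+n' is even and 2n/(n²−n'²) when n+n' is odd (it need not vanish on (0, π)).
  u² squared terms: (-2)²·∫cos(2x)² dx = 4·π/2 = 2*π;  (4)²·∫sin(x)² dx = 16·π/2 = 8*π.
  u² cross terms: 2·(-2)·(4)·∫cos(2x)·sin(x) dx = -16·(-2/3) = 32/3.
  So ∫_0^π u² dx = 2*π + 8*π + 32/3 = 32/3 + 10*π.
  (u')² squared terms: (4)²·∫cos(x)² dx = 16·π/2 = 8*π;  (4)²·∫sin(2x)² dx = 16·π/2 = 8*π.
  (u')² cross terms: 2·(4)·(4)·∫cos(x)·sin(2x) dx = 32·(4/3) = 128/3.
  So ∫_0^π (u')² dx = 8*π + 8*π + 128/3 = 128/3 + 16*π.
||u||_{H^1}^2 = (32/3 + 10*π) + (128/3 + 16*π) = 160/3 + 26*π.


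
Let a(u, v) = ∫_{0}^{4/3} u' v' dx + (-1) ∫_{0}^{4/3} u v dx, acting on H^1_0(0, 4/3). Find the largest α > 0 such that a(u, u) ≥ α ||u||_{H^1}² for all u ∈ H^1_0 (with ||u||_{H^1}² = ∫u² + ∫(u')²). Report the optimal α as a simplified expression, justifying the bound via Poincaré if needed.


α = (-16 + 9*π^2)/(16 + 9*π^2)

Coercivity of a(·,·) on H^1_0(0, 4/3) means a(u, u) ≥ α ||u||_{H^1}² for every u ∈ H^1_0.
The interval has length L = 4/3, and Poincaré/coercivity depend only on L. Here a(u, u) = ∫(u')² + (-1)·∫u².
Here c = -1 < 0 with |c| < (π/L)² = 9*π^2/16, so coercivity still holds. The condition a(u,u) ≥ α||u||_{H^1}² reads (1−α)∫(u')² ≥ (α−c)∫u². Any admissible α is ≤ 1 (rapidly oscillating u have ∫u²/∫(u')² → 0), and α = 1 would force 0 ≥ (1−c)∫u², impossible since c < 1; so 1−α > 0. By the sharp Poincaré inequality on H^1_0 of an interval of length L, ∫(u')² ≥ (π/L)²∫u² with equality for the first sine mode sin(π(x−x₀)/L) (x₀ the left endpoint), so the inequality holds for all u iff (1−α)(π/L)² ≥ α − c, i.e. α ≤ ((π/L)² + c)/((π/L)² + 1) = (1 + c(L/π)²)/(1 + (L/π)²). (Direct route, valid since c ≤ 0: Poincaré gives c∫u² ≥ c(L/π)²∫(u')², so a(u,u) ≥ (1 + c(L/π)²)∫(u')², while ||u||_{H^1}² ≤ (1 + (L/π)²)∫(u')²; dividing yields the same α.) With (π/L)² = 9*π^2/16 and c = -1, the largest admissible constant is α = ((π/L)² + c)/((π/L)² + 1).
Simplifying, α = (-16 + 9*π^2)/(16 + 9*π^2).


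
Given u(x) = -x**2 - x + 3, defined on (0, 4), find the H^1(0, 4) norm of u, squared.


||u||_{H^1}^2 = 5032/15

The H^1 norm (squared) on an interval (0, L) is
  ||u||_{H^1}^2 = ∫_0^L u(x)^2 dx + ∫_0^L u'(x)^2 dx.
Compute u'(x) = -2*x - 1.
Then u(x)^2 = x**4 + 2*x**3 - 5*x**2 - 6*x + 9 and u'(x)^2 = 4*x**2 + 4*x + 1.
Integrate each monomial from 0 to 4 using ∫_0^4 c·x^n dx = c·4^(n+1)/(n+1):
  ∫_0^4 u(x)^2 dx = ∫_0^4 (x^4 + 2*x^3 - 5*x^2 - 6*x + 9) dx. Term by term:
    ∫_0^4 x^4 dx = 1024/5;  ∫_0^4 2*x^3 dx = 128;  ∫_0^4 -5*x^2 dx = -320/3;
    ∫_0^4 -6*x dx = -48;  ∫_0^4 9 dx = 36.
  Sum: 1024/5 + 128 − 320/3 − 48 + 36 = 3212/15.
  ∫_0^4 u'(x)^2 dx = ∫_0^4 (4*x^2 + 4*x + 1) dx. Term by term:
    ∫_0^4 4*x^2 dx = 256/3;  ∫_0^4 4*x dx = 32;  ∫_0^4 1 dx = 4.
  Sum: 256/3 + 32 + 4 = 364/3.
Adding: ||u||_{H^1}^2 = 3212/15 + 364/3 = 5032/15.


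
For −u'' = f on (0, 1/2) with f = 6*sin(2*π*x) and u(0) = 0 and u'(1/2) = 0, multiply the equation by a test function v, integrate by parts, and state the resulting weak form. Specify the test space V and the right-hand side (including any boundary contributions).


V = {v ∈ H^1(0, 1/2) : v(0) = 0} (test functions vanish at x = 0 where u is specified); weak form: ∫_0^1/2 u'v' dx = ∫_0^1/2 (6*sin(2*π*x)) v dx for all v ∈ V.

Multiply both sides by a test function v and integrate from 0 to 1/2:
  ∫_0^1/2 −u''(x) v(x) dx = ∫_0^1/2 f(x) v(x) dx.
Integrate the LHS by parts once:
  ∫_0^1/2 −u'' v dx = −[u'(x) v(x)]_0^1/2 + ∫_0^1/2 u'(x) v'(x) dx.
Thus ∫_0^1/2 u'(x) v'(x) dx = ∫_0^1/2 f(x) v(x) dx + [u'(x) v(x)]_0^1/2.
Choose V so that boundary terms are either known or forced to vanish.
Mixed BC: u(0) = 0 (Dirichlet) and u'(1/2) = 0 (Neumann). Define V = {v ∈ H^1(0, 1/2) : v(0) = 0}. Then [u' v]_0^1/2 = u'(1/2)·v(1/2) − u'(0)·0 = 0.
Weak formulation: find u (satisfying any essential BC) such that ∫_0^1/2 u'(x) v'(x) dx = ∫_0^1/2 f v dx for all v ∈ V (Dirichlet at 0 absorbed into V; the Neumann datum at x = 1/2 is zero, so no boundary term remains).
Substituting f(x) = 6*sin(2*π*x), the right-hand side is ∫_0^1/2 (6*sin(2*π*x)) v dx.


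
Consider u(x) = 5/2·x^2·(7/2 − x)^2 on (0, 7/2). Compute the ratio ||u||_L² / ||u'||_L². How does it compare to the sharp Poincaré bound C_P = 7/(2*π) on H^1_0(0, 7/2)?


||u||_L² / ||u'||_L² = 7*sqrt(3)/12 < C_P = 7/(2*π).

u(x) = 5/2·x^2·(7/2 − x)^2, so u'(x) = 5*x*(2*x - 7)*(4*x - 7)/4.
u(x) = 5/2·x^2·(7/2 − x)^2 vanishes at x = 0 and x = 7/2, so u ∈ H^1_0(0, 7/2). Differentiate via the product rule and integrate the resulting polynomials term by term.
  ∫_0^7/2 u² dx = ∫_0^7/2 (25*x^8/4 - 175*x^7/2 + 3675*x^6/8 - 8575*x^5/8 + 60025*x^4/64) dx. Term by term:
    ∫_0^7/2 25*x^8/4 dx = 1008840175/18432;  ∫_0^7/2 -175*x^7/2 dx = -1008840175/4096;  ∫_0^7/2 3675*x^6/8 dx = 432360075/1024;
    ∫_0^7/2 -8575*x^5/8 dx = -1008840175/3072;  ∫_0^7/2 60025*x^4/64 dx = 201768035/2048.
  Sum: 1008840175/18432 − 1008840175/4096 + 432360075/1024 − 1008840175/3072 + 201768035/2048 = 28824005/36864.
  ∫_0^7/2 (u')² dx = ∫_0^7/2 (100*x^6 - 1050*x^5 + 15925*x^4/4 - 25725*x^3/4 + 60025*x^2/16) dx. Term by term:
    ∫_0^7/2 100*x^6 dx = 2941225/32;  ∫_0^7/2 -1050*x^5 dx = -20588575/64;  ∫_0^7/2 15925*x^4/4 dx = 53530295/128;
    ∫_0^7/2 -25725*x^3/4 dx = -61765725/256;  ∫_0^7/2 60025*x^2/16 dx = 20588575/384.
  Sum: 2941225/32 − 20588575/64 + 53530295/128 − 61765725/256 + 20588575/384 = 588245/768.
∫_0^7/2 u² dx = 28824005/36864, so ||u||_L² = 2401*sqrt(5)/192.
∫_0^7/2 (u')² dx = 588245/768, so ||u'||_L² = 343*sqrt(15)/48.
Ratio ||u||_L² / ||u'||_L² = 7*sqrt(3)/12.
Sharp Poincaré constant on H^1_0(0, 7/2) is C_P = L/π = 7/(2*π), achieved by sin(2*π/7·x).
A polynomial bump cannot attain the sharp Poincaré constant (only the first sine eigenfunction does), so the ratio is strictly less than C_P, consistent with ||u||_L² ≤ C_P ||u'||_L².


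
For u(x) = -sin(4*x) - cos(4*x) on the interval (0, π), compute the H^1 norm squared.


||u||_{H^1(0,π)}^2 = 17*π

u'(x) = 4*sin(4*x) - 4*cos(4*x).
Expand u² and (u')² and integrate term by term on (0, π), using: for integers n ≥ 1, ∫_0^π sin²(nx) dx = ∫_0^π cos²(nx) dx = π/2; for n ≠ n', ∫_0^π sin(nx)sin(n'x) dx = ∫_0^π cos(nx)cos(n'x) dx = 0; and by product-to-sum, ∫_0^π sin(nx)cos(n'x) dx = ½∫_0^π [sin((n+n')x) + sin((n−n')x)] dx, which is 0 when n+n' is even and 2n/(n²−n'²) when n+n' is odd (it need not vanish on (0, π)).
  u² squared terms: (-1)²·∫cos(4x)² dx = 1·π/2 = π/2;  (-1)²·∫sin(4x)² dx = 1·π/2 = π/2.
  u² cross terms: 2·(-1)·(-1)·∫cos(4x)·sin(4x) dx = 2·(0) = 0.
  So ∫_0^π u² dx = π/2 + π/2 + 0 = π.
  (u')² squared terms: (-4)²·∫cos(4x)² dx = 16·π/2 = 8*π;  (4)²·∫sin(4x)² dx = 16·π/2 = 8*π.
  (u')² cross terms: 2·(-4)·(4)·∫cos(4x)·sin(4x) dx = -32·(0) = 0.
  So ∫_0^π (u')² dx = 8*π + 8*π + 0 = 16*π.
||u||_{H^1}^2 = (π) + (16*π) = 17*π.


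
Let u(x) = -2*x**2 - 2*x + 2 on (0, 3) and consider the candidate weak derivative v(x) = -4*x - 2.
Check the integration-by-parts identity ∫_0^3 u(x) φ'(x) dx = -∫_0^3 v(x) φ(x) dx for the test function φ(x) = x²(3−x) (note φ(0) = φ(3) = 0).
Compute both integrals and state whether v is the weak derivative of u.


LHS = 621/10, RHS = 621/10. Yes, v = u' weakly.

u(x) = -2*x**2 - 2*x + 2, classical derivative u'(x) = -4*x - 2.
φ(x) = x²(3−x), so φ'(x) = 3*x*(2 - x).
Note φ(0) = φ(3) = 0, so the boundary term u·φ vanishes.
LHS = ∫_0^3 u(x) φ'(x) dx = ∫_0^3 (6*x^4 - 6*x^3 - 18*x^2 + 12*x) dx. Term by term:
  ∫_0^3 6*x^4 dx = 1458/5;  ∫_0^3 -6*x^3 dx = -243/2;  ∫_0^3 -18*x^2 dx = -162;
  ∫_0^3 12*x dx = 54.
Sum: 1458/5 − 243/2 − 162 + 54 = 621/10.
So LHS = 621/10.
∫_0^3 v(x) φ(x) dx = ∫_0^3 (4*x^4 - 10*x^3 - 6*x^2) dx. Term by term:
  ∫_0^3 4*x^4 dx = 972/5;  ∫_0^3 -10*x^3 dx = -405/2;  ∫_0^3 -6*x^2 dx = -54.
Sum: 972/5 − 405/2 − 54 = -621/10.
So RHS = -∫_0^3 v(x) φ(x) dx = 621/10.
LHS = RHS, so the identity holds for this test φ.
Moreover u is smooth here and v(x) = u'(x) = -4*x - 2 pointwise, so the identity holds for every test function. Hence v is the weak derivative of u.


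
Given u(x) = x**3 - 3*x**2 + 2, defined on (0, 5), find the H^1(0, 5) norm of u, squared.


||u||_{H^1}^2 = 19640/7

The H^1 norm (squared) on an interval (0, L) is
  ||u||_{H^1}^2 = ∫_0^L u(x)^2 dx + ∫_0^L u'(x)^2 dx.
Compute u'(x) = 3*x**2 - 6*x.
Then u(x)^2 = x**6 - 6*x**5 + 9*x**4 + 4*x**3 - 12*x**2 + 4 and u'(x)^2 = 9*x**4 - 36*x**3 + 36*x**2.
Integrate each monomial from 0 to 5 using ∫_0^5 c·x^n dx = c·5^(n+1)/(n+1):
  ∫_0^5 u(x)^2 dx = ∫_0^5 (x^6 - 6*x^5 + 9*x^4 + 4*x^3 - 12*x^2 + 4) dx. Term by term:
    ∫_0^5 x^6 dx = 78125/7;  ∫_0^5 -6*x^5 dx = -15625;  ∫_0^5 9*x^4 dx = 5625;
    ∫_0^5 4*x^3 dx = 625;  ∫_0^5 -12*x^2 dx = -500;  ∫_0^5 4 dx = 20.
  Sum: 78125/7 − 15625 + 5625 + 625 − 500 + 20 = 9140/7.
  ∫_0^5 u'(x)^2 dx = ∫_0^5 (9*x^4 - 36*x^3 + 36*x^2) dx. Term by term:
    ∫_0^5 9*x^4 dx = 5625;  ∫_0^5 -36*x^3 dx = -5625;  ∫_0^5 36*x^2 dx = 1500.
  Sum: 5625 − 5625 + 1500 = 1500.
Adding: ||u||_{H^1}^2 = 9140/7 + 1500 = 19640/7.


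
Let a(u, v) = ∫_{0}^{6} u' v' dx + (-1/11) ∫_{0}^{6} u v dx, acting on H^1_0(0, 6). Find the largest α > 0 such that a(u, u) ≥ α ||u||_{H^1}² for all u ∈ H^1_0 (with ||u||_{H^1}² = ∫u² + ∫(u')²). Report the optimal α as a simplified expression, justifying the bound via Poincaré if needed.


α = (-36/11 + π^2)/(π^2 + 36)

Coercivity of a(·,·) on H^1_0(0, 6) means a(u, u) ≥ α ||u||_{H^1}² for every u ∈ H^1_0.
The interval has length L = 6, and Poincaré/coercivity depend only on L. Here a(u, u) = ∫(u')² + (-1/11)·∫u².
Here c = -1/11 < 0 with |c| < (π/L)² = π^2/36, so coercivity still holds. The condition a(u,u) ≥ α||u||_{H^1}² reads (1−α)∫(u')² ≥ (α−c)∫u². Any admissible α is ≤ 1 (rapidly oscillating u have ∫u²/∫(u')² → 0), and α = 1 would force 0 ≥ (1−c)∫u², impossible since c < 1; so 1−α > 0. By the sharp Poincaré inequality on H^1_0 of an interval of length L, ∫(u')² ≥ (π/L)²∫u² with equality for the first sine mode sin(π(x−x₀)/L) (x₀ the left endpoint), so the inequality holds for all u iff (1−α)(π/L)² ≥ α − c, i.e. α ≤ ((π/L)² + c)/((π/L)² + 1) = (1 + c(L/π)²)/(1 + (L/π)²). (Direct route, valid since c ≤ 0: Poincaré gives c∫u² ≥ c(L/π)²∫(u')², so a(u,u) ≥ (1 + c(L/π)²)∫(u')², while ||u||_{H^1}² ≤ (1 + (L/π)²)∫(u')²; dividing yields the same α.) With (π/L)² = π^2/36 and c = -1/11, the largest admissible constant is α = ((π/L)² + c)/((π/L)² + 1).
Simplifying, α = (-36/11 + π^2)/(π^2 + 36).


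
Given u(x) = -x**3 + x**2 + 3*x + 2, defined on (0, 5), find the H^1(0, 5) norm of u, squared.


||u||_{H^1}^2 = 100985/14

The H^1 norm (squared) on an interval (0, L) is
  ||u||_{H^1}^2 = ∫_0^L u(x)^2 dx + ∫_0^L u'(x)^2 dx.
Compute u'(x) = -3*x**2 + 2*x + 3.
Then u(x)^2 = x**6 - 2*x**5 - 5*x**4 + 2*x**3 + 13*x**2 + 12*x + 4 and u'(x)^2 = 9*x**4 - 12*x**3 - 14*x**2 + 12*x + 9.
Integrate each monomial from 0 to 5 using ∫_0^5 c·x^n dx = c·5^(n+1)/(n+1):
  ∫_0^5 u(x)^2 dx = ∫_0^5 (x^6 - 2*x^5 - 5*x^4 + 2*x^3 + 13*x^2 + 12*x + 4) dx. Term by term:
    ∫_0^5 x^6 dx = 78125/7;  ∫_0^5 -2*x^5 dx = -15625/3;  ∫_0^5 -5*x^4 dx = -3125;
    ∫_0^5 2*x^3 dx = 625/2;  ∫_0^5 13*x^2 dx = 1625/3;  ∫_0^5 12*x dx = 150;
    ∫_0^5 4 dx = 20.
  Sum: 78125/7 − 15625/3 − 3125 + 625/2 + 1625/3 + 150 + 20 = 161765/42.
  ∫_0^5 u'(x)^2 dx = ∫_0^5 (9*x^4 - 12*x^3 - 14*x^2 + 12*x + 9) dx. Term by term:
    ∫_0^5 9*x^4 dx = 5625;  ∫_0^5 -12*x^3 dx = -1875;  ∫_0^5 -14*x^2 dx = -1750/3;
    ∫_0^5 12*x dx = 150;  ∫_0^5 9 dx = 45.
  Sum: 5625 − 1875 − 1750/3 + 150 + 45 = 10085/3.
Adding: ||u||_{H^1}^2 = 161765/42 + 10085/3 = 100985/14.


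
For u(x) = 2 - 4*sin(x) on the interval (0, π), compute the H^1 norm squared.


||u||_{H^1(0,π)}^2 = -32 + 20*π

u'(x) = -4*cos(x).
Expand u² and (u')² and integrate term by term on (0, π), using: for integers n ≥ 1, ∫_0^π sin²(nx) dx = ∫_0^π cos²(nx) dx = π/2; for n ≠ n', ∫_0^π sin(nx)sin(n'x) dx = ∫_0^π cos(nx)cos(n'x) dx = 0; and by product-to-sum, ∫_0^π sin(nx)cos(n'x) dx = ½∫_0^π [sin((n+n')x) + sin((n−n')x)] dx, which is 0 when n+n' is even and 2n/(n²−n'²) when n+n' is odd (it need not vanish on (0, π)). For the constant mode: ∫_0^π 1 dx = π, ∫_0^π cos(nx) dx = 0, ∫_0^π sin(nx) dx = (1−(−1)^n)/n.
  u² squared terms: (2)²·∫1 dx = 4·π = 4*π;  (-4)²·∫sin(x)² dx = 16·π/2 = 8*π.
  u² cross terms: 2·(2)·(-4)·∫1·sin(x) dx = -16·(2) = -32.
  So ∫_0^π u² dx = 4*π + 8*π − 32 = -32 + 12*π.
  (u')² squared terms: (-4)²·∫cos(x)² dx = 16·π/2 = 8*π.
  So ∫_0^π (u')² dx = 8*π.
||u||_{H^1}^2 = (-32 + 12*π) + (8*π) = -32 + 20*π.


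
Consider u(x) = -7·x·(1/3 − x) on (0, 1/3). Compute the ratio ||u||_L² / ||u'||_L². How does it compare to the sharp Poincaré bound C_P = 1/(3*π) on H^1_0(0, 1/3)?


||u||_L² / ||u'||_L² = sqrt(10)/30 < C_P = 1/(3*π).

u(x) = -7·x·(1/3 − x), so u'(x) = 14*x - 7/3.
u(x) = -7·x·(1/3 − x) vanishes at x = 0 and x = 1/3, so u ∈ H^1_0(0, 1/3). Differentiate via the product rule and integrate the resulting polynomials term by term.
  ∫_0^1/3 u² dx = ∫_0^1/3 (49*x^4 - 98*x^3/3 + 49*x^2/9) dx. Term by term:
    ∫_0^1/3 49*x^4 dx = 49/1215;  ∫_0^1/3 -98*x^3/3 dx = -49/486;  ∫_0^1/3 49*x^2/9 dx = 49/729.
  Sum: 49/1215 − 49/486 + 49/729 = 49/7290.
  ∫_0^1/3 (u')² dx = ∫_0^1/3 (196*x^2 - 196*x/3 + 49/9) dx. Term by term:
    ∫_0^1/3 196*x^2 dx = 196/81;  ∫_0^1/3 -196*x/3 dx = -98/27;  ∫_0^1/3 49/9 dx = 49/27.
  Sum: 196/81 − 98/27 + 49/27 = 49/81.
∫_0^1/3 u² dx = 49/7290, so ||u||_L² = 7*sqrt(10)/270.
∫_0^1/3 (u')² dx = 49/81, so ||u'||_L² = 7/9.
Ratio ||u||_L² / ||u'||_L² = sqrt(10)/30.
Sharp Poincaré constant on H^1_0(0, 1/3) is C_P = L/π = 1/(3*π), achieved by sin(3*π·x).
A polynomial bump cannot attain the sharp Poincaré constant (only the first sine eigenfunction does), so the ratio is strictly less than C_P, consistent with ||u||_L² ≤ C_P ||u'||_L².


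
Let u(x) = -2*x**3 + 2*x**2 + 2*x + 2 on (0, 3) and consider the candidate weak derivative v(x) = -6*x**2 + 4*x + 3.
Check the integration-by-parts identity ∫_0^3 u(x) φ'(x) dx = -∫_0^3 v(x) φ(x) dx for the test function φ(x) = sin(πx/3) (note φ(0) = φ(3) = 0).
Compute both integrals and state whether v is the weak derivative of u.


LHS = -648/π^3 + 114/π, RHS = -648/π^3 + 108/π. No, v is not the weak derivative of u.

u(x) = -2*x**3 + 2*x**2 + 2*x + 2, classical derivative u'(x) = -6*x**2 + 4*x + 2.
φ(x) = sin(πx/3), so φ'(x) = π*cos(π*x/3)/3.
Note φ(0) = φ(3) = 0, so the boundary term u·φ vanishes.
LHS = ∫_0^3 u(x) φ'(x) dx = ∫_0^3 (-2*π*x^3*cos(π*x/3)/3 + 2*π*x^2*cos(π*x/3)/3 + 2*π*x*cos(π*x/3)/3 + 2*π*cos(π*x/3)/3) dx. Term by term:
  ∫_0^3 2*π*cos(π*x/3)/3 dx = 0;  ∫_0^3 -2*π*x^3*cos(π*x/3)/3 dx = -648/π^3 + 162/π;  ∫_0^3 2*π*x*cos(π*x/3)/3 dx = -12/π;
  ∫_0^3 2*π*x^2*cos(π*x/3)/3 dx = -36/π.
Sum: 0 + -648/π^3 + 162/π − 12/π − 36/π = -648/π^3 + 114/π.
So LHS = -648/π^3 + 114/π.
∫_0^3 v(x) φ(x) dx = ∫_0^3 (-6*x^2*sin(π*x/3) + 4*x*sin(π*x/3) + 3*sin(π*x/3)) dx. Term by term:
  ∫_0^3 3*sin(π*x/3) dx = 18/π;  ∫_0^3 -6*x^2*sin(π*x/3) dx = -162/π + 648/π^3;  ∫_0^3 4*x*sin(π*x/3) dx = 36/π.
Sum: 18/π + -162/π + 648/π^3 + 36/π = -108/π + 648/π^3.
So RHS = -∫_0^3 v(x) φ(x) dx = -648/π^3 + 108/π.
LHS − RHS = 6/π ≠ 0, so the identity fails.
(For a valid weak derivative the identity must hold for EVERY test function, in particular this one. The failure shows v is NOT the weak derivative of u.)
Correct weak derivative would be u'(x) = -6*x**2 + 4*x + 2.


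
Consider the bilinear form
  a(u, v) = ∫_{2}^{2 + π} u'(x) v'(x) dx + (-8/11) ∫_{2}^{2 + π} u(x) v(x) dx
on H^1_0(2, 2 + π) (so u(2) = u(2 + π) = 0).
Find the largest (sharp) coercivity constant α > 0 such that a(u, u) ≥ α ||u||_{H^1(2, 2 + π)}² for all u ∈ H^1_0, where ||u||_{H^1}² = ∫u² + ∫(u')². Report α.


α = 3/22

Coercivity of a(·,·) on H^1_0(2, 2 + π) means a(u, u) ≥ α ||u||_{H^1}² for every u ∈ H^1_0.
The interval has length L = π, and Poincaré/coercivity depend only on L. Here a(u, u) = ∫(u')² + (-8/11)·∫u².
Here c = -8/11 < 0 with |c| < (π/L)² = 1, so coercivity still holds. The condition a(u,u) ≥ α||u||_{H^1}² reads (1−α)∫(u')² ≥ (α−c)∫u². Any admissible α is ≤ 1 (rapidly oscillating u have ∫u²/∫(u')² → 0), and α = 1 would force 0 ≥ (1−c)∫u², impossible since c < 1; so 1−α > 0. By the sharp Poincaré inequality on H^1_0 of an interval of length L, ∫(u')² ≥ (π/L)²∫u² with equality for the first sine mode sin(π(x−x₀)/L) (x₀ the left endpoint), so the inequality holds for all u iff (1−α)(π/L)² ≥ α − c, i.e. α ≤ ((π/L)² + c)/((π/L)² + 1) = (1 + c(L/π)²)/(1 + (L/π)²). (Direct route, valid since c ≤ 0: Poincaré gives c∫u² ≥ c(L/π)²∫(u')², so a(u,u) ≥ (1 + c(L/π)²)∫(u')², while ||u||_{H^1}² ≤ (1 + (L/π)²)∫(u')²; dividing yields the same α.) With (π/L)² = 1 and c = -8/11, the largest admissible constant is α = ((π/L)² + c)/((π/L)² + 1).
Simplifying, α = 3/22.


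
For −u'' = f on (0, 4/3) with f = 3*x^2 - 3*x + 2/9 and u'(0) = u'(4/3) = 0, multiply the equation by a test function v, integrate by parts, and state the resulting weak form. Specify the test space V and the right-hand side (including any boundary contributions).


V = H^1(0, 4/3) (no boundary constraint on v; u is determined up to an additive constant); weak form: ∫_0^4/3 u'v' dx = ∫_0^4/3 (3*x^2 - 3*x + 2/9) v dx for all v ∈ V.

Multiply both sides by a test function v and integrate from 0 to 4/3:
  ∫_0^4/3 −u''(x) v(x) dx = ∫_0^4/3 f(x) v(x) dx.
Integrate the LHS by parts once:
  ∫_0^4/3 −u'' v dx = −[u'(x) v(x)]_0^4/3 + ∫_0^4/3 u'(x) v'(x) dx.
Thus ∫_0^4/3 u'(x) v'(x) dx = ∫_0^4/3 f(x) v(x) dx + [u'(x) v(x)]_0^4/3.
Choose V so that boundary terms are either known or forced to vanish.
u has homogeneous Neumann: u'(0) = u'(4/3) = 0. So [u' v]_0^4/3 = 0·v(4/3) − 0·v(0) = 0 for any v; take V = H^1(0, 4/3).
Weak formulation: find u (satisfying any essential BC) such that ∫_0^4/3 u'(x) v'(x) dx = ∫_0^4/3 f v dx for all v ∈ V (homogeneous Neumann, so boundary terms vanish).
Substituting f(x) = 3*x^2 - 3*x + 2/9, the right-hand side is ∫_0^4/3 (3*x^2 - 3*x + 2/9) v dx.
Compatibility check (pure Neumann): taking v ≡ 1 ∈ V gives 0 = ∫_0^4/3 f dx + (0) − (0), i.e. ∫_0^4/3 f dx must equal u'(0) − u'(4/3) = 0. Indeed ∫_0^4/3 (3*x^2 - 3*x + 2/9) dx = 0, so the data are compatible. The solution is then unique only up to an additive constant (fix it e.g. by requiring ∫_0^4/3 u dx = 0).


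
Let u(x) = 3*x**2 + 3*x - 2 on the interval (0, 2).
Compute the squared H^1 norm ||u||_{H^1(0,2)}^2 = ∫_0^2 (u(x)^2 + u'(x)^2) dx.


||u||_{H^1}^2 = 1458/5

The H^1 norm (squared) on an interval (0, L) is
  ||u||_{H^1}^2 = ∫_0^L u(x)^2 dx + ∫_0^L u'(x)^2 dx.
Compute u'(x) = 6*x + 3.
Then u(x)^2 = 9*x**4 + 18*x**3 - 3*x**2 - 12*x + 4 and u'(x)^2 = 36*x**2 + 36*x + 9.
Integrate each monomial from 0 to 2 using ∫_0^2 c·x^n dx = c·2^(n+1)/(n+1):
  ∫_0^2 u(x)^2 dx = ∫_0^2 (9*x^4 + 18*x^3 - 3*x^2 - 12*x + 4) dx. Term by term:
    ∫_0^2 9*x^4 dx = 288/5;  ∫_0^2 18*x^3 dx = 72;  ∫_0^2 -3*x^2 dx = -8;
    ∫_0^2 -12*x dx = -24;  ∫_0^2 4 dx = 8.
  Sum: 288/5 + 72 − 8 − 24 + 8 = 528/5.
  ∫_0^2 u'(x)^2 dx = ∫_0^2 (36*x^2 + 36*x + 9) dx. Term by term:
    ∫_0^2 36*x^2 dx = 96;  ∫_0^2 36*x dx = 72;  ∫_0^2 9 dx = 18.
  Sum: 96 + 72 + 18 = 186.
Adding: ||u||_{H^1}^2 = 528/5 + 186 = 1458/5.


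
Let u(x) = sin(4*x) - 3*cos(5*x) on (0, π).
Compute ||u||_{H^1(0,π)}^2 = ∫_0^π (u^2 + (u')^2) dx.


||u||_{H^1(0,π)}^2 = 416/3 + 251*π/2

u'(x) = 15*sin(5*x) + 4*cos(4*x).
Expand u² and (u')² and integrate term by term on (0, π), using: for integers n ≥ 1, ∫_0^π sin²(nx) dx = ∫_0^π cos²(nx) dx = π/2; for n ≠ n', ∫_0^π sin(nx)sin(n'x) dx = ∫_0^π cos(nx)cos(n'x) dx = 0; and by product-to-sum, ∫_0^π sin(nx)cos(n'x) dx = ½∫_0^π [sin((n+n')x) + sin((n−n')x)] dx, which is 0 when n+n' is even and 2n/(n²−n'²) when n+n' is odd (it need not vanish on (0, π)).
  u² squared terms: (-3)²·∫cos(5x)² dx = 9·π/2 = 9*π/2;  (1)²·∫sin(4x)² dx = 1·π/2 = π/2.
  u² cross terms: 2·(-3)·(1)·∫cos(5x)·sin(4x) dx = -6·(-8/9) = 16/3.
  So ∫_0^π u² dx = 9*π/2 + π/2 + 16/3 = 16/3 + 5*π.
  (u')² squared terms: (4)²·∫cos(4x)² dx = 16·π/2 = 8*π;  (15)²·∫sin(5x)² dx = 225·π/2 = 225*π/2.
  (u')² cross terms: 2·(4)·(15)·∫cos(4x)·sin(5x) dx = 120·(10/9) = 400/3.
  So ∫_0^π (u')² dx = 8*π + 225*π/2 + 400/3 = 400/3 + 241*π/2.
||u||_{H^1}^2 = (16/3 + 5*π) + (400/3 + 241*π/2) = 416/3 + 251*π/2.


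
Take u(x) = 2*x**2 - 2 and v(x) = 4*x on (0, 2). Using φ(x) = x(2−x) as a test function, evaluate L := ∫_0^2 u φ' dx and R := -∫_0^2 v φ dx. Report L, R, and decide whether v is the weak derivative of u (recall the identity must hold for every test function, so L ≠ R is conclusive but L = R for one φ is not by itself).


LHS = -16/3, RHS = -16/3. Yes, v = u' weakly.

u(x) = 2*x**2 - 2, classical derivative u'(x) = 4*x.
φ(x) = x(2−x), so φ'(x) = 2 - 2*x.
Note φ(0) = φ(2) = 0, so the boundary term u·φ vanishes.
LHS = ∫_0^2 u(x) φ'(x) dx = ∫_0^2 (-4*x^3 + 4*x^2 + 4*x - 4) dx. Term by term:
  ∫_0^2 -4*x^3 dx = -16;  ∫_0^2 4*x^2 dx = 32/3;  ∫_0^2 4*x dx = 8;
  ∫_0^2 -4 dx = -8.
Sum: -16 + 32/3 + 8 − 8 = -16/3.
So LHS = -16/3.
∫_0^2 v(x) φ(x) dx = ∫_0^2 (-4*x^3 + 8*x^2) dx. Term by term:
  ∫_0^2 -4*x^3 dx = -16;  ∫_0^2 8*x^2 dx = 64/3.
Sum: -16 + 64/3 = 16/3.
So RHS = -∫_0^2 v(x) φ(x) dx = -16/3.
LHS = RHS, so the identity holds for this test φ.
Moreover u is smooth here and v(x) = u'(x) = 4*x pointwise, so the identity holds for every test function. Hence v is the weak derivative of u.


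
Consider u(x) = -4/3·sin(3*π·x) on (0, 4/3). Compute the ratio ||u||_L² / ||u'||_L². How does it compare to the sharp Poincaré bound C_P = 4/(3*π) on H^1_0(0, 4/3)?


||u||_L² / ||u'||_L² = 1/(3*π) < C_P = 4/(3*π).

u(x) = -4/3·sin(3*π·x), so u'(x) = -4*π*cos(3*π*x).
Writing u(x) = A·sin(kπx/L) with A = -4/3 and k = 4, use ∫_0^L sin²(kπx/L) dx = L/2 and ∫_0^L cos²(kπx/L) dx = L/2.
u² = 16/9·sin²(3*π·x) and (u')² = 16*π^2·cos²(3*π·x), and each of sin², cos² integrates to L/2 = 2/3 over (0, 4/3).
∫_0^4/3 u² dx = 32/27, so ||u||_L² = 4*sqrt(6)/9.
∫_0^4/3 (u')² dx = 32*π^2/3, so ||u'||_L² = 4*sqrt(6)*π/3.
Ratio ||u||_L² / ||u'||_L² = 1/(3*π).
Sharp Poincaré constant on H^1_0(0, 4/3) is C_P = L/π = 4/(3*π), achieved by sin(3*π/4·x).
This is the k = 4 harmonic; the ratio L/(kπ) is strictly less than C_P = L/π, consistent with the sharp inequality ||u||_L² ≤ C_P ||u'||_L².


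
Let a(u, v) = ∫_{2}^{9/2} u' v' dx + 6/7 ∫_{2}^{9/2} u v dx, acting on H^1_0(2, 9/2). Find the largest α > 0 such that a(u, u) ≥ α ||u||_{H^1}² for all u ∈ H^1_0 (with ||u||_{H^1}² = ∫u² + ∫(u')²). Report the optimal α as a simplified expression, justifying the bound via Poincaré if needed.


α = 2*(75 + 14*π^2)/(7*(25 + 4*π^2))

Coercivity of a(·,·) on H^1_0(2, 9/2) means a(u, u) ≥ α ||u||_{H^1}² for every u ∈ H^1_0.
The interval has length L = 5/2, and Poincaré/coercivity depend only on L. Here a(u, u) = ∫(u')² + (6/7)·∫u².
Here 0 < c = 6/7 < 1. The condition a(u,u) ≥ α||u||_{H^1}² reads (1−α)∫(u')² ≥ (α−c)∫u². Any admissible α is ≤ 1 (rapidly oscillating u have ∫u²/∫(u')² → 0), and α = 1 would force 0 ≥ (1−c)∫u², impossible since c < 1; so 1−α > 0. By the sharp Poincaré inequality on H^1_0 of an interval of length L, ∫(u')² ≥ (π/L)²∫u² with equality for the first sine mode sin(π(x−x₀)/L) (x₀ the left endpoint), so the inequality holds for all u iff (1−α)(π/L)² ≥ α − c, i.e. α ≤ ((π/L)² + c)/((π/L)² + 1) = (1 + c(L/π)²)/(1 + (L/π)²). With (π/L)² = 4*π^2/25 and c = 6/7, the largest admissible constant is α = ((π/L)² + c)/((π/L)² + 1).
Simplifying, α = 2*(75 + 14*π^2)/(7*(25 + 4*π^2)).


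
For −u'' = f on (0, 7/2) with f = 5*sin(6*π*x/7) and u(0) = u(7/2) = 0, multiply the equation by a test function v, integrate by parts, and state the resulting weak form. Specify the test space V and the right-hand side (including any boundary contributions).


V = H^1_0(0, 7/2) (so v(0) = v(7/2) = 0); weak form: ∫_0^7/2 u'v' dx = ∫_0^7/2 (5*sin(6*π*x/7)) v dx for all v ∈ V.

Multiply both sides by a test function v and integrate from 0 to 7/2:
  ∫_0^7/2 −u''(x) v(x) dx = ∫_0^7/2 f(x) v(x) dx.
Integrate the LHS by parts once:
  ∫_0^7/2 −u'' v dx = −[u'(x) v(x)]_0^7/2 + ∫_0^7/2 u'(x) v'(x) dx.
Thus ∫_0^7/2 u'(x) v'(x) dx = ∫_0^7/2 f(x) v(x) dx + [u'(x) v(x)]_0^7/2.
Choose V so that boundary terms are either known or forced to vanish.
u is Dirichlet: u(0) = u(7/2) = 0. Let V = H^1_0(0, 7/2); then v(0) = v(7/2) = 0, and [u' v]_0^7/2 = 0.
Weak formulation: find u (satisfying any essential BC) such that ∫_0^7/2 u'(x) v'(x) dx = ∫_0^7/2 f v dx for all v ∈ V.
Substituting f(x) = 5*sin(6*π*x/7), the right-hand side is ∫_0^7/2 (5*sin(6*π*x/7)) v dx.


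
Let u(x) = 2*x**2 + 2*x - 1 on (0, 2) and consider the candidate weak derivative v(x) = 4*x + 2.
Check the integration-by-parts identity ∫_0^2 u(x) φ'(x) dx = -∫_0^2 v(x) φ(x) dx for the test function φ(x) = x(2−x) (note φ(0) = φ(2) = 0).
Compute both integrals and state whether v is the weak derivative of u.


LHS = -8, RHS = -8. Yes, v = u' weakly.

u(x) = 2*x**2 + 2*x - 1, classical derivative u'(x) = 4*x + 2.
φ(x) = x(2−x), so φ'(x) = 2 - 2*x.
Note φ(0) = φ(2) = 0, so the boundary term u·φ vanishes.
LHS = ∫_0^2 u(x) φ'(x) dx = ∫_0^2 (-4*x^3 + 6*x - 2) dx. Term by term:
  ∫_0^2 -4*x^3 dx = -16;  ∫_0^2 6*x dx = 12;  ∫_0^2 -2 dx = -4.
Sum: -16 + 12 − 4 = -8.
So LHS = -8.
∫_0^2 v(x) φ(x) dx = ∫_0^2 (-4*x^3 + 6*x^2 + 4*x) dx. Term by term:
  ∫_0^2 -4*x^3 dx = -16;  ∫_0^2 6*x^2 dx = 16;  ∫_0^2 4*x dx = 8.
Sum: -16 + 16 + 8 = 8.
So RHS = -∫_0^2 v(x) φ(x) dx = -8.
LHS = RHS, so the identity holds for this test φ.
Moreover u is smooth here and v(x) = u'(x) = 4*x + 2 pointwise, so the identity holds for every test function. Hence v is the weak derivative of u.


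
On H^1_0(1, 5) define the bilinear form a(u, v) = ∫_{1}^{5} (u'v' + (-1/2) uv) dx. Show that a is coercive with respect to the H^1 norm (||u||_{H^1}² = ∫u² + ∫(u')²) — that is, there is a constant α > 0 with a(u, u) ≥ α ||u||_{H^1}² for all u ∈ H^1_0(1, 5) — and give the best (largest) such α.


α = (-8 + π^2)/(π^2 + 16)

Coercivity of a(·,·) on H^1_0(1, 5) means a(u, u) ≥ α ||u||_{H^1}² for every u ∈ H^1_0.
The interval has length L = 4, and Poincaré/coercivity depend only on L. Here a(u, u) = ∫(u')² + (-1/2)·∫u².
Here c = -1/2 < 0 with |c| < (π/L)² = π^2/16, so coercivity still holds. The condition a(u,u) ≥ α||u||_{H^1}² reads (1−α)∫(u')² ≥ (α−c)∫u². Any admissible α is ≤ 1 (rapidly oscillating u have ∫u²/∫(u')² → 0), and α = 1 would force 0 ≥ (1−c)∫u², impossible since c < 1; so 1−α > 0. By the sharp Poincaré inequality on H^1_0 of an interval of length L, ∫(u')² ≥ (π/L)²∫u² with equality for the first sine mode sin(π(x−x₀)/L) (x₀ the left endpoint), so the inequality holds for all u iff (1−α)(π/L)² ≥ α − c, i.e. α ≤ ((π/L)² + c)/((π/L)² + 1) = (1 + c(L/π)²)/(1 + (L/π)²). (Direct route, valid since c ≤ 0: Poincaré gives c∫u² ≥ c(L/π)²∫(u')², so a(u,u) ≥ (1 + c(L/π)²)∫(u')², while ||u||_{H^1}² ≤ (1 + (L/π)²)∫(u')²; dividing yields the same α.) With (π/L)² = π^2/16 and c = -1/2, the largest admissible constant is α = ((π/L)² + c)/((π/L)² + 1).
Simplifying, α = (-8 + π^2)/(π^2 + 16).


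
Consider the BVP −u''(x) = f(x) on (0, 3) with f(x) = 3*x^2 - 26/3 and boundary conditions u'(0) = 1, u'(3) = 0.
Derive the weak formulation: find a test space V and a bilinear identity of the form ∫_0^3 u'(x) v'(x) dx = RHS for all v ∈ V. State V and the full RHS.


V = H^1(0, 3) (v unrestricted at boundary; u is determined up to an additive constant); weak form: ∫_0^3 u'v' dx = ∫_0^3 (3*x^2 - 26/3) v dx − v(0) for all v ∈ V.

Multiply both sides by a test function v and integrate from 0 to 3:
  ∫_0^3 −u''(x) v(x) dx = ∫_0^3 f(x) v(x) dx.
Integrate the LHS by parts once:
  ∫_0^3 −u'' v dx = −[u'(x) v(x)]_0^3 + ∫_0^3 u'(x) v'(x) dx.
Thus ∫_0^3 u'(x) v'(x) dx = ∫_0^3 f(x) v(x) dx + [u'(x) v(x)]_0^3.
Choose V so that boundary terms are either known or forced to vanish.
u has inhomogeneous Neumann u'(0) = 1, u'(3) = 0. [u' v]_0^3 = (0)·v(3) − (1)·v(0) = − v(0). Take V = H^1(0, 3); boundary term becomes part of RHS.
Weak formulation: find u (satisfying any essential BC) such that ∫_0^3 u'(x) v'(x) dx = ∫_0^3 f v dx − v(0) for all v ∈ V (Neumann data are natural BCs: they enter the RHS as boundary terms).
Substituting f(x) = 3*x^2 - 26/3, the right-hand side is ∫_0^3 (3*x^2 - 26/3) v dx − v(0).
Compatibility check (pure Neumann): taking v ≡ 1 ∈ V gives 0 = ∫_0^3 f dx + (0) − (1), i.e. ∫_0^3 f dx must equal u'(0) − u'(3) = 1. Indeed ∫_0^3 (3*x^2 - 26/3) dx = 1, so the data are compatible. The solution is then unique only up to an additive constant (fix it e.g. by requiring ∫_0^3 u dx = 0).


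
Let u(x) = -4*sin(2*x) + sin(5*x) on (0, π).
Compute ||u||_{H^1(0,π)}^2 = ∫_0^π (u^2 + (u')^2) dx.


||u||_{H^1(0,π)}^2 = 53*π

u'(x) = -8*cos(2*x) + 5*cos(5*x).
Expand u² and (u')² and integrate term by term on (0, π), using: for integers n ≥ 1, ∫_0^π sin²(nx) dx = ∫_0^π cos²(nx) dx = π/2; for n ≠ n', ∫_0^π sin(nx)sin(n'x) dx = ∫_0^π cos(nx)cos(n'x) dx = 0; and by product-to-sum, ∫_0^π sin(nx)cos(n'x) dx = ½∫_0^π [sin((n+n')x) + sin((n−n')x)] dx, which is 0 when n+n' is even and 2n/(n²−n'²) when n+n' is odd (it need not vanish on (0, π)).
  u² squared terms: (-4)²·∫sin(2x)² dx = 16·π/2 = 8*π;  (1)²·∫sin(5x)² dx = 1·π/2 = π/2.
  u² cross terms: 2·(-4)·(1)·∫sin(2x)·sin(5x) dx = -8·(0) = 0.
  So ∫_0^π u² dx = 8*π + π/2 + 0 = 17*π/2.
  (u')² squared terms: (-8)²·∫cos(2x)² dx = 64·π/2 = 32*π;  (5)²·∫cos(5x)² dx = 25·π/2 = 25*π/2.
  (u')² cross terms: 2·(-8)·(5)·∫cos(2x)·cos(5x) dx = -80·(0) = 0.
  So ∫_0^π (u')² dx = 32*π + 25*π/2 + 0 = 89*π/2.
||u||_{H^1}^2 = (17*π/2) + (89*π/2) = 53*π.


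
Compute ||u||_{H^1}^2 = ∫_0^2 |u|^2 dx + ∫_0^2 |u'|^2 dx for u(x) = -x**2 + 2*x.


||u||_{H^1}^2 = 56/15

The H^1 norm (squared) on an interval (0, L) is
  ||u||_{H^1}^2 = ∫_0^L u(x)^2 dx + ∫_0^L u'(x)^2 dx.
Compute u'(x) = 2 - 2*x.
Then u(x)^2 = x**4 - 4*x**3 + 4*x**2 and u'(x)^2 = 4*x**2 - 8*x + 4.
Integrate each monomial from 0 to 2 using ∫_0^2 c·x^n dx = c·2^(n+1)/(n+1):
  ∫_0^2 u(x)^2 dx = ∫_0^2 (x^4 - 4*x^3 + 4*x^2) dx. Term by term:
    ∫_0^2 x^4 dx = 32/5;  ∫_0^2 -4*x^3 dx = -16;  ∫_0^2 4*x^2 dx = 32/3.
  Sum: 32/5 − 16 + 32/3 = 16/15.
  ∫_0^2 u'(x)^2 dx = ∫_0^2 (4*x^2 - 8*x + 4) dx. Term by term:
    ∫_0^2 4*x^2 dx = 32/3;  ∫_0^2 -8*x dx = -16;  ∫_0^2 4 dx = 8.
  Sum: 32/3 − 16 + 8 = 8/3.
Adding: ||u||_{H^1}^2 = 16/15 + 8/3 = 56/15.


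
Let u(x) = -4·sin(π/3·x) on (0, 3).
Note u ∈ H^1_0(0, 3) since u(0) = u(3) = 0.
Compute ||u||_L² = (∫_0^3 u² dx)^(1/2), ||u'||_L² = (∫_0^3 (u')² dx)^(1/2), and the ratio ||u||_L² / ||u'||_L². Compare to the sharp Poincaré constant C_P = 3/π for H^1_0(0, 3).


||u||_L² / ||u'||_L² = 3/π = C_P.

u(x) = -4·sin(π/3·x), so u'(x) = -4*π*cos(π*x/3)/3.
Writing u(x) = A·sin(kπx/L) with A = -4 and k = 1, use ∫_0^L sin²(kπx/L) dx = L/2 and ∫_0^L cos²(kπx/L) dx = L/2.
u² = 16·sin²(π/3·x) and (u')² = 16*π^2/9·cos²(π/3·x), and each of sin², cos² integrates to L/2 = 3/2 over (0, 3).
∫_0^3 u² dx = 24, so ||u||_L² = 2*sqrt(6).
∫_0^3 (u')² dx = 8*π^2/3, so ||u'||_L² = 2*sqrt(6)*π/3.
Ratio ||u||_L² / ||u'||_L² = 3/π.
Sharp Poincaré constant on H^1_0(0, 3) is C_P = L/π = 3/π, achieved by sin(π/3·x).
This is the k = 1 eigenfunction (up to amplitude), so the ratio equals the sharp Poincaré constant exactly.


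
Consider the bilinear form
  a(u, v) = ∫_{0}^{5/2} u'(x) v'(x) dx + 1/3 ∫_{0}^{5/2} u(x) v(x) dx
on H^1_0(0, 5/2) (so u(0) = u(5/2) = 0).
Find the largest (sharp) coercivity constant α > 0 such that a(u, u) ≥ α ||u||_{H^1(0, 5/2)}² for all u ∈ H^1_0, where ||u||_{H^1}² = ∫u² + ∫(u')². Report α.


α = (25 + 12*π^2)/(3*(25 + 4*π^2))

Coercivity of a(·,·) on H^1_0(0, 5/2) means a(u, u) ≥ α ||u||_{H^1}² for every u ∈ H^1_0.
The interval has length L = 5/2, and Poincaré/coercivity depend only on L. Here a(u, u) = ∫(u')² + (1/3)·∫u².
Here 0 < c = 1/3 < 1. The condition a(u,u) ≥ α||u||_{H^1}² reads (1−α)∫(u')² ≥ (α−c)∫u². Any admissible α is ≤ 1 (rapidly oscillating u have ∫u²/∫(u')² → 0), and α = 1 would force 0 ≥ (1−c)∫u², impossible since c < 1; so 1−α > 0. By the sharp Poincaré inequality on H^1_0 of an interval of length L, ∫(u')² ≥ (π/L)²∫u² with equality for the first sine mode sin(π(x−x₀)/L) (x₀ the left endpoint), so the inequality holds for all u iff (1−α)(π/L)² ≥ α − c, i.e. α ≤ ((π/L)² + c)/((π/L)² + 1) = (1 + c(L/π)²)/(1 + (L/π)²). With (π/L)² = 4*π^2/25 and c = 1/3, the largest admissible constant is α = ((π/L)² + c)/((π/L)² + 1).
Simplifying, α = (25 + 12*π^2)/(3*(25 + 4*π^2)).


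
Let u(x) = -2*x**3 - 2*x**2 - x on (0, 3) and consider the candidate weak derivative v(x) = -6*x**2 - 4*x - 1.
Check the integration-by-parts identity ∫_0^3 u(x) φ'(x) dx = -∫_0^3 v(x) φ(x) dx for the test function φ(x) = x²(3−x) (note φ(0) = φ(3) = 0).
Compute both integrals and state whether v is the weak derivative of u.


LHS = 4023/20, RHS = 4023/20. Yes, v = u' weakly.

u(x) = -2*x**3 - 2*x**2 - x, classical derivative u'(x) = -6*x**2 - 4*x - 1.
φ(x) = x²(3−x), so φ'(x) = 3*x*(2 - x).
Note φ(0) = φ(3) = 0, so the boundary term u·φ vanishes.
LHS = ∫_0^3 u(x) φ'(x) dx = ∫_0^3 (6*x^5 - 6*x^4 - 9*x^3 - 6*x^2) dx. Term by term:
  ∫_0^3 6*x^5 dx = 729;  ∫_0^3 -6*x^4 dx = -1458/5;  ∫_0^3 -9*x^3 dx = -729/4;
  ∫_0^3 -6*x^2 dx = -54.
Sum: 729 − 1458/5 − 729/4 − 54 = 4023/20.
So LHS = 4023/20.
∫_0^3 v(x) φ(x) dx = ∫_0^3 (6*x^5 - 14*x^4 - 11*x^3 - 3*x^2) dx. Term by term:
  ∫_0^3 6*x^5 dx = 729;  ∫_0^3 -14*x^4 dx = -3402/5;  ∫_0^3 -11*x^3 dx = -891/4;
  ∫_0^3 -3*x^2 dx = -27.
Sum: 729 − 3402/5 − 891/4 − 27 = -4023/20.
So RHS = -∫_0^3 v(x) φ(x) dx = 4023/20.
LHS = RHS, so the identity holds for this test φ.
Moreover u is smooth here and v(x) = u'(x) = -6*x**2 - 4*x - 1 pointwise, so the identity holds for every test function. Hence v is the weak derivative of u.
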